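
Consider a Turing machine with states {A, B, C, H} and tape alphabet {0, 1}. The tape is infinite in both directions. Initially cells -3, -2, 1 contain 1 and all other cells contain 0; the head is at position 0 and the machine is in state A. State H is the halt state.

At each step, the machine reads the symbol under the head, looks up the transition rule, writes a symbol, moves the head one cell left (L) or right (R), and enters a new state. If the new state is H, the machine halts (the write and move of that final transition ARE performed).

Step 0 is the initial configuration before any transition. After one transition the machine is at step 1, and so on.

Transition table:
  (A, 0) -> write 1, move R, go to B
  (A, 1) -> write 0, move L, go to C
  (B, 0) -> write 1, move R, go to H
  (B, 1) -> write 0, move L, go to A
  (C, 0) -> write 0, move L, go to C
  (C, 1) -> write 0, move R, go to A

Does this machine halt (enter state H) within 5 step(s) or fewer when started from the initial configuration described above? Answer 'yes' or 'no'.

Answer: no

Derivation:
Step 1: in state A at pos 0, read 0 -> (A,0)->write 1,move R,goto B. Now: state=B, head=1, tape[-4..2]=0110110 (head:      ^)
Step 2: in state B at pos 1, read 1 -> (B,1)->write 0,move L,goto A. Now: state=A, head=0, tape[-4..2]=0110100 (head:     ^)
Step 3: in state A at pos 0, read 1 -> (A,1)->write 0,move L,goto C. Now: state=C, head=-1, tape[-4..2]=0110000 (head:    ^)
Step 4: in state C at pos -1, read 0 -> (C,0)->write 0,move L,goto C. Now: state=C, head=-2, tape[-4..2]=0110000 (head:   ^)
Step 5: in state C at pos -2, read 1 -> (C,1)->write 0,move R,goto A. Now: state=A, head=-1, tape[-4..2]=0100000 (head:    ^)
After 5 step(s): state = A (not H) -> not halted within 5 -> no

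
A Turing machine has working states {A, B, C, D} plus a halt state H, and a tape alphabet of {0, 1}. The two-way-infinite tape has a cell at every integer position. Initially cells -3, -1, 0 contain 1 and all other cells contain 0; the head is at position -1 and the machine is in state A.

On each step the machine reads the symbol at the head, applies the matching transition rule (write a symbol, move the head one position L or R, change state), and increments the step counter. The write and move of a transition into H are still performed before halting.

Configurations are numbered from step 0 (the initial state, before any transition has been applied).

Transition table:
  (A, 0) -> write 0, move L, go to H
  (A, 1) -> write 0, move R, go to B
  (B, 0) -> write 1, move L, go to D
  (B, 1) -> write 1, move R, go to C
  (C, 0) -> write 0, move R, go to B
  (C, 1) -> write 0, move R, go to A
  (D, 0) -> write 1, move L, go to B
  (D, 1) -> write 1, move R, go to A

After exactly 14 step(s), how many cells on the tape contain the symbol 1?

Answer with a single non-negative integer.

Answer: 4

Derivation:
Step 1: in state A at pos -1, read 1 -> (A,1)->write 0,move R,goto B. Now: state=B, head=0, tape[-4..1]=010010 (head:     ^)
Step 2: in state B at pos 0, read 1 -> (B,1)->write 1,move R,goto C. Now: state=C, head=1, tape[-4..2]=0100100 (head:      ^)
Step 3: in state C at pos 1, read 0 -> (C,0)->write 0,move R,goto B. Now: state=B, head=2, tape[-4..3]=01001000 (head:       ^)
Step 4: in state B at pos 2, read 0 -> (B,0)->write 1,move L,goto D. Now: state=D, head=1, tape[-4..3]=01001010 (head:      ^)
Step 5: in state D at pos 1, read 0 -> (D,0)->write 1,move L,goto B. Now: state=B, head=0, tape[-4..3]=01001110 (head:     ^)
Step 6: in state B at pos 0, read 1 -> (B,1)->write 1,move R,goto C. Now: state=C, head=1, tape[-4..3]=01001110 (head:      ^)
Step 7: in state C at pos 1, read 1 -> (C,1)->write 0,move R,goto A. Now: state=A, head=2, tape[-4..3]=01001010 (head:       ^)
Step 8: in state A at pos 2, read 1 -> (A,1)->write 0,move R,goto B. Now: state=B, head=3, tape[-4..4]=010010000 (head:        ^)
Step 9: in state B at pos 3, read 0 -> (B,0)->write 1,move L,goto D. Now: state=D, head=2, tape[-4..4]=010010010 (head:       ^)
Step 10: in state D at pos 2, read 0 -> (D,0)->write 1,move L,goto B. Now: state=B, head=1, tape[-4..4]=010010110 (head:      ^)
Step 11: in state B at pos 1, read 0 -> (B,0)->write 1,move L,goto D. Now: state=D, head=0, tape[-4..4]=010011110 (head:     ^)
Step 12: in state D at pos 0, read 1 -> (D,1)->write 1,move R,goto A. Now: state=A, head=1, tape[-4..4]=010011110 (head:      ^)
Step 13: in state A at pos 1, read 1 -> (A,1)->write 0,move R,goto B. Now: state=B, head=2, tape[-4..4]=010010110 (head:       ^)
Step 14: in state B at pos 2, read 1 -> (B,1)->write 1,move R,goto C. Now: state=C, head=3, tape[-4..4]=010010110 (head:        ^)
Cells containing 1 after step 14: {-3, 0, 2, 3} -> 4 cell(s)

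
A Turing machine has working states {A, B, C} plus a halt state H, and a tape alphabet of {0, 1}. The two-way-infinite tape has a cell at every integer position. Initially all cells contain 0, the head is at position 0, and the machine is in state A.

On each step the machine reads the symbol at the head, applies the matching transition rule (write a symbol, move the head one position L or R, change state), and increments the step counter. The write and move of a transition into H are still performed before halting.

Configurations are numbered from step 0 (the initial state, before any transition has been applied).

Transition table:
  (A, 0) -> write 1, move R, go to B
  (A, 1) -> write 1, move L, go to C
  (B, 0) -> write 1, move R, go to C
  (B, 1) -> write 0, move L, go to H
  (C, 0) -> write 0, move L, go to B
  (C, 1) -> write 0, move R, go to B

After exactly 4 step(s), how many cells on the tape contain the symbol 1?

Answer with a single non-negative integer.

Step 1: in state A at pos 0, read 0 -> (A,0)->write 1,move R,goto B. Now: state=B, head=1, tape[-1..2]=0100 (head:   ^)
Step 2: in state B at pos 1, read 0 -> (B,0)->write 1,move R,goto C. Now: state=C, head=2, tape[-1..3]=01100 (head:    ^)
Step 3: in state C at pos 2, read 0 -> (C,0)->write 0,move L,goto B. Now: state=B, head=1, tape[-1..3]=01100 (head:   ^)
Step 4: in state B at pos 1, read 1 -> (B,1)->write 0,move L,goto H. Now: state=H, head=0, tape[-1..3]=01000 (head:  ^)
Cells containing 1 after step 4: {0} -> 1 cell(s)

Answer: 1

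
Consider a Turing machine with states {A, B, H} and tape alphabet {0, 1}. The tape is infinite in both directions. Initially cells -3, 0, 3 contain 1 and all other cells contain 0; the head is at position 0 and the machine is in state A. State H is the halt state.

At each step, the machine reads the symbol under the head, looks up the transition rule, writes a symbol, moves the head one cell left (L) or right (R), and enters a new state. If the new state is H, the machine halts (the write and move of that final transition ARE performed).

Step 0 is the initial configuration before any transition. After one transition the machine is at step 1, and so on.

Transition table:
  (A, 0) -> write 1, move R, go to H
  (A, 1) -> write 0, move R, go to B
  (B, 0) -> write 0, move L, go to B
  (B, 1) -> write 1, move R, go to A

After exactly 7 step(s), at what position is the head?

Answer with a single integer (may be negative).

Step 1: in state A at pos 0, read 1 -> (A,1)->write 0,move R,goto B. Now: state=B, head=1, tape[-4..4]=010000010 (head:      ^)
Step 2: in state B at pos 1, read 0 -> (B,0)->write 0,move L,goto B. Now: state=B, head=0, tape[-4..4]=010000010 (head:     ^)
Step 3: in state B at pos 0, read 0 -> (B,0)->write 0,move L,goto B. Now: state=B, head=-1, tape[-4..4]=010000010 (head:    ^)
Step 4: in state B at pos -1, read 0 -> (B,0)->write 0,move L,goto B. Now: state=B, head=-2, tape[-4..4]=010000010 (head:   ^)
Step 5: in state B at pos -2, read 0 -> (B,0)->write 0,move L,goto B. Now: state=B, head=-3, tape[-4..4]=010000010 (head:  ^)
Step 6: in state B at pos -3, read 1 -> (B,1)->write 1,move R,goto A. Now: state=A, head=-2, tape[-4..4]=010000010 (head:   ^)
Step 7: in state A at pos -2, read 0 -> (A,0)->write 1,move R,goto H. Now: state=H, head=-1, tape[-4..4]=011000010 (head:    ^)

Answer: -1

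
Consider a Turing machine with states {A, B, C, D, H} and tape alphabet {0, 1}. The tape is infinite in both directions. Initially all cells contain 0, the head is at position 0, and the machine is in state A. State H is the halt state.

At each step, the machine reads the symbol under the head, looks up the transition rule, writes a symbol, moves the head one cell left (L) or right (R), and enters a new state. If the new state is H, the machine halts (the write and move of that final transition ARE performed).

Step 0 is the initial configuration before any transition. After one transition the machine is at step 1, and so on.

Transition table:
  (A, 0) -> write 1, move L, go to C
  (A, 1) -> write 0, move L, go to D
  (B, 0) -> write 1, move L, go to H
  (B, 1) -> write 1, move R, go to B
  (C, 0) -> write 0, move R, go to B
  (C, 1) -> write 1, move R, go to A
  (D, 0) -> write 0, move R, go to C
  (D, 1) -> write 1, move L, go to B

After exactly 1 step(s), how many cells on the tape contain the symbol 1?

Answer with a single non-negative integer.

Step 1: in state A at pos 0, read 0 -> (A,0)->write 1,move L,goto C. Now: state=C, head=-1, tape[-2..1]=0010 (head:  ^)
Cells containing 1 after step 1: {0} -> 1 cell(s)

Answer: 1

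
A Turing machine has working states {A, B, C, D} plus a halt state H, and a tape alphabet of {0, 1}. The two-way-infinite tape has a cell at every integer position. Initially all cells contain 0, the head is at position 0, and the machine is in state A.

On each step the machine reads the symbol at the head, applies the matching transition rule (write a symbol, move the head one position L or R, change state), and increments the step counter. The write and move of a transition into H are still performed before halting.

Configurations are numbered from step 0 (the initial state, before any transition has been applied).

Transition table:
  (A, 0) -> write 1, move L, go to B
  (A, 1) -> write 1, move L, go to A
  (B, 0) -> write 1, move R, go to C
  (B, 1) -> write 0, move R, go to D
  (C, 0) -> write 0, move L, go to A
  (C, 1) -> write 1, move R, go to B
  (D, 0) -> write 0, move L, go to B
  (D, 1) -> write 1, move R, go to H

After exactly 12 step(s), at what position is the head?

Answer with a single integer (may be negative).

Step 1: in state A at pos 0, read 0 -> (A,0)->write 1,move L,goto B. Now: state=B, head=-1, tape[-2..1]=0010 (head:  ^)
Step 2: in state B at pos -1, read 0 -> (B,0)->write 1,move R,goto C. Now: state=C, head=0, tape[-2..1]=0110 (head:   ^)
Step 3: in state C at pos 0, read 1 -> (C,1)->write 1,move R,goto B. Now: state=B, head=1, tape[-2..2]=01100 (head:    ^)
Step 4: in state B at pos 1, read 0 -> (B,0)->write 1,move R,goto C. Now: state=C, head=2, tape[-2..3]=011100 (head:     ^)
Step 5: in state C at pos 2, read 0 -> (C,0)->write 0,move L,goto A. Now: state=A, head=1, tape[-2..3]=011100 (head:    ^)
Step 6: in state A at pos 1, read 1 -> (A,1)->write 1,move L,goto A. Now: state=A, head=0, tape[-2..3]=011100 (head:   ^)
Step 7: in state A at pos 0, read 1 -> (A,1)->write 1,move L,goto A. Now: state=A, head=-1, tape[-2..3]=011100 (head:  ^)
Step 8: in state A at pos -1, read 1 -> (A,1)->write 1,move L,goto A. Now: state=A, head=-2, tape[-3..3]=0011100 (head:  ^)
Step 9: in state A at pos -2, read 0 -> (A,0)->write 1,move L,goto B. Now: state=B, head=-3, tape[-4..3]=00111100 (head:  ^)
Step 10: in state B at pos -3, read 0 -> (B,0)->write 1,move R,goto C. Now: state=C, head=-2, tape[-4..3]=01111100 (head:   ^)
Step 11: in state C at pos -2, read 1 -> (C,1)->write 1,move R,goto B. Now: state=B, head=-1, tape[-4..3]=01111100 (head:    ^)
Step 12: in state B at pos -1, read 1 -> (B,1)->write 0,move R,goto D. Now: state=D, head=0, tape[-4..3]=01101100 (head:     ^)

Answer: 0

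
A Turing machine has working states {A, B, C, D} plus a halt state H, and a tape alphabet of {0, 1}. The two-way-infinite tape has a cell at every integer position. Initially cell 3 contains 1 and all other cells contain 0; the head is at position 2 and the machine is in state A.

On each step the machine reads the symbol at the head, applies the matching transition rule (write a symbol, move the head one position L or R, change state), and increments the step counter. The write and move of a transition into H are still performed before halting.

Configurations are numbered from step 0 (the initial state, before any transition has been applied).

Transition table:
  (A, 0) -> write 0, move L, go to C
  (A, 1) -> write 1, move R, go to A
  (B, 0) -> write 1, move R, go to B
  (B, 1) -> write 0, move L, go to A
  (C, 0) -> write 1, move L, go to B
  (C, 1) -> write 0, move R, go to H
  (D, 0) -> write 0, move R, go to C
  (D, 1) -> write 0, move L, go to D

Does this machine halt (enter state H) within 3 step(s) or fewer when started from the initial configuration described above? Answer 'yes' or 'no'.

Answer: no

Derivation:
Step 1: in state A at pos 2, read 0 -> (A,0)->write 0,move L,goto C. Now: state=C, head=1, tape[0..4]=00010 (head:  ^)
Step 2: in state C at pos 1, read 0 -> (C,0)->write 1,move L,goto B. Now: state=B, head=0, tape[-1..4]=001010 (head:  ^)
Step 3: in state B at pos 0, read 0 -> (B,0)->write 1,move R,goto B. Now: state=B, head=1, tape[-1..4]=011010 (head:   ^)
After 3 step(s): state = B (not H) -> not halted within 3 -> no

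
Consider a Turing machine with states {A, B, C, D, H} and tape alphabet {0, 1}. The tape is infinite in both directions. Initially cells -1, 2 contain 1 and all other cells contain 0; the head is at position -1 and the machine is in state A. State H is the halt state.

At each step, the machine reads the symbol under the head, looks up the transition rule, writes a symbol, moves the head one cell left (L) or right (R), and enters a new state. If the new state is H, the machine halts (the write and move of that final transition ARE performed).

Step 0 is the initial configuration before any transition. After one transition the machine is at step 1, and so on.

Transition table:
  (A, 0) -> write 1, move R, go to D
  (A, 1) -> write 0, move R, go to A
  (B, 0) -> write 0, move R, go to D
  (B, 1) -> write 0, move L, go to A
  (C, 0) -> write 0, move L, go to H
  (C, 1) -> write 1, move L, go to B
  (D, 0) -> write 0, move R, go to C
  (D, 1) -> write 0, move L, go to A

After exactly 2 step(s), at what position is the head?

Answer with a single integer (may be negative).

Answer: 1

Derivation:
Step 1: in state A at pos -1, read 1 -> (A,1)->write 0,move R,goto A. Now: state=A, head=0, tape[-2..3]=000010 (head:   ^)
Step 2: in state A at pos 0, read 0 -> (A,0)->write 1,move R,goto D. Now: state=D, head=1, tape[-2..3]=001010 (head:    ^)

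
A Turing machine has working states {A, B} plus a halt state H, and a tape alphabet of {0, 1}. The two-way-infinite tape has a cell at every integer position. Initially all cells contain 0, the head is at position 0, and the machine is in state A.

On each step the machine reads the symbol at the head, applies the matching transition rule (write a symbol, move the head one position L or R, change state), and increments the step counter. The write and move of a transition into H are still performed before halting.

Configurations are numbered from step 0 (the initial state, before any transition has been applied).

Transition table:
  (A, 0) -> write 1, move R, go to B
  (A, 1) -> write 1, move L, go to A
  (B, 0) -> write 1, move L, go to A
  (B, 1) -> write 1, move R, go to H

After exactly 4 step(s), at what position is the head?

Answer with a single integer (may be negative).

Step 1: in state A at pos 0, read 0 -> (A,0)->write 1,move R,goto B. Now: state=B, head=1, tape[-1..2]=0100 (head:   ^)
Step 2: in state B at pos 1, read 0 -> (B,0)->write 1,move L,goto A. Now: state=A, head=0, tape[-1..2]=0110 (head:  ^)
Step 3: in state A at pos 0, read 1 -> (A,1)->write 1,move L,goto A. Now: state=A, head=-1, tape[-2..2]=00110 (head:  ^)
Step 4: in state A at pos -1, read 0 -> (A,0)->write 1,move R,goto B. Now: state=B, head=0, tape[-2..2]=01110 (head:   ^)

Answer: 0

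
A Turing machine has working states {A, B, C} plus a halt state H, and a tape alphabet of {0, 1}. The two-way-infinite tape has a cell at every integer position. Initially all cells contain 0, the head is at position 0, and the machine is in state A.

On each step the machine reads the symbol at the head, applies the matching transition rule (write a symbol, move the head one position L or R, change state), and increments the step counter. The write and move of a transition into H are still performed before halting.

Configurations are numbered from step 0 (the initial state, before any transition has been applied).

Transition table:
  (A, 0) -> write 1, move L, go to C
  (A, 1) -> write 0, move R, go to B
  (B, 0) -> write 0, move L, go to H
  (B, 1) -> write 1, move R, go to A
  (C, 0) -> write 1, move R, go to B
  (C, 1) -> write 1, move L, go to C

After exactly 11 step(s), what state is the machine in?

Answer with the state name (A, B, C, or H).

Answer: C

Derivation:
Step 1: in state A at pos 0, read 0 -> (A,0)->write 1,move L,goto C. Now: state=C, head=-1, tape[-2..1]=0010 (head:  ^)
Step 2: in state C at pos -1, read 0 -> (C,0)->write 1,move R,goto B. Now: state=B, head=0, tape[-2..1]=0110 (head:   ^)
Step 3: in state B at pos 0, read 1 -> (B,1)->write 1,move R,goto A. Now: state=A, head=1, tape[-2..2]=01100 (head:    ^)
Step 4: in state A at pos 1, read 0 -> (A,0)->write 1,move L,goto C. Now: state=C, head=0, tape[-2..2]=01110 (head:   ^)
Step 5: in state C at pos 0, read 1 -> (C,1)->write 1,move L,goto C. Now: state=C, head=-1, tape[-2..2]=01110 (head:  ^)
Step 6: in state C at pos -1, read 1 -> (C,1)->write 1,move L,goto C. Now: state=C, head=-2, tape[-3..2]=001110 (head:  ^)
Step 7: in state C at pos -2, read 0 -> (C,0)->write 1,move R,goto B. Now: state=B, head=-1, tape[-3..2]=011110 (head:   ^)
Step 8: in state B at pos -1, read 1 -> (B,1)->write 1,move R,goto A. Now: state=A, head=0, tape[-3..2]=011110 (head:    ^)
Step 9: in state A at pos 0, read 1 -> (A,1)->write 0,move R,goto B. Now: state=B, head=1, tape[-3..2]=011010 (head:     ^)
Step 10: in state B at pos 1, read 1 -> (B,1)->write 1,move R,goto A. Now: state=A, head=2, tape[-3..3]=0110100 (head:      ^)
Step 11: in state A at pos 2, read 0 -> (A,0)->write 1,move L,goto C. Now: state=C, head=1, tape[-3..3]=0110110 (head:     ^)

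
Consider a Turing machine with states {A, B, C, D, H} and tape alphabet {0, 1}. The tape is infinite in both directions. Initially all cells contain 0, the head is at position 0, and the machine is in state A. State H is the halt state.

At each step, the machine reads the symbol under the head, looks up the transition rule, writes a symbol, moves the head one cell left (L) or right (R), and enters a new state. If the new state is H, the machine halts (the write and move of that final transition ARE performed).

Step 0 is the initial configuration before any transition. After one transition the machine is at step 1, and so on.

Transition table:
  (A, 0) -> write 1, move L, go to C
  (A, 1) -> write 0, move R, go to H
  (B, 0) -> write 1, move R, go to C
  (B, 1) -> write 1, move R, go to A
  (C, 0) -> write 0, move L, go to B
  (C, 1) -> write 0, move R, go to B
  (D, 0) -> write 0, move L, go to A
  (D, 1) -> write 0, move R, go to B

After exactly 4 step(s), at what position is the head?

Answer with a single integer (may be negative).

Step 1: in state A at pos 0, read 0 -> (A,0)->write 1,move L,goto C. Now: state=C, head=-1, tape[-2..1]=0010 (head:  ^)
Step 2: in state C at pos -1, read 0 -> (C,0)->write 0,move L,goto B. Now: state=B, head=-2, tape[-3..1]=00010 (head:  ^)
Step 3: in state B at pos -2, read 0 -> (B,0)->write 1,move R,goto C. Now: state=C, head=-1, tape[-3..1]=01010 (head:   ^)
Step 4: in state C at pos -1, read 0 -> (C,0)->write 0,move L,goto B. Now: state=B, head=-2, tape[-3..1]=01010 (head:  ^)

Answer: -2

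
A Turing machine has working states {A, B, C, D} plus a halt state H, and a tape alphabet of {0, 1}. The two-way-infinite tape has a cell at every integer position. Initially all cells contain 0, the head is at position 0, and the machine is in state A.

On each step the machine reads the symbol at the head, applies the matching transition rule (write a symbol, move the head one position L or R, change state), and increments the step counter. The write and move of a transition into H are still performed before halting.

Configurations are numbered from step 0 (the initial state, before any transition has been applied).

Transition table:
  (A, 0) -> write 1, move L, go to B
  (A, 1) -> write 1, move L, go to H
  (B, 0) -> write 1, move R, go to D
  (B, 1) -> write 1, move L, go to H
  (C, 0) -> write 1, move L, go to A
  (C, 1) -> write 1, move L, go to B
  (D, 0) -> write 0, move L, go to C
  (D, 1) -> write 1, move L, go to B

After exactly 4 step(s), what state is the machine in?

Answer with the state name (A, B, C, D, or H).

Answer: H

Derivation:
Step 1: in state A at pos 0, read 0 -> (A,0)->write 1,move L,goto B. Now: state=B, head=-1, tape[-2..1]=0010 (head:  ^)
Step 2: in state B at pos -1, read 0 -> (B,0)->write 1,move R,goto D. Now: state=D, head=0, tape[-2..1]=0110 (head:   ^)
Step 3: in state D at pos 0, read 1 -> (D,1)->write 1,move L,goto B. Now: state=B, head=-1, tape[-2..1]=0110 (head:  ^)
Step 4: in state B at pos -1, read 1 -> (B,1)->write 1,move L,goto H. Now: state=H, head=-2, tape[-3..1]=00110 (head:  ^)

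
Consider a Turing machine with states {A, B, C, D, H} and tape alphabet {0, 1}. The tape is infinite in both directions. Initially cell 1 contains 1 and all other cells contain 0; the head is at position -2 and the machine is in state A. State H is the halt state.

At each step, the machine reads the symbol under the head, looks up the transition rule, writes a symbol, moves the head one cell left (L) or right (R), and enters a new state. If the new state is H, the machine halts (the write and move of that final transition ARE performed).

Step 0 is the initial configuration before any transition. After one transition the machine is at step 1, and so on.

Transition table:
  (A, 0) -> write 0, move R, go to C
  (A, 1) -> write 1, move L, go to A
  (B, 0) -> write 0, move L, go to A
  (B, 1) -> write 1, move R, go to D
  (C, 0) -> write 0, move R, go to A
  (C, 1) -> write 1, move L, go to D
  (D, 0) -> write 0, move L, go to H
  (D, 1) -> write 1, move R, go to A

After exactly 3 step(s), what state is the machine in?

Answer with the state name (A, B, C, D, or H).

Step 1: in state A at pos -2, read 0 -> (A,0)->write 0,move R,goto C. Now: state=C, head=-1, tape[-3..2]=000010 (head:   ^)
Step 2: in state C at pos -1, read 0 -> (C,0)->write 0,move R,goto A. Now: state=A, head=0, tape[-3..2]=000010 (head:    ^)
Step 3: in state A at pos 0, read 0 -> (A,0)->write 0,move R,goto C. Now: state=C, head=1, tape[-3..2]=000010 (head:     ^)

Answer: C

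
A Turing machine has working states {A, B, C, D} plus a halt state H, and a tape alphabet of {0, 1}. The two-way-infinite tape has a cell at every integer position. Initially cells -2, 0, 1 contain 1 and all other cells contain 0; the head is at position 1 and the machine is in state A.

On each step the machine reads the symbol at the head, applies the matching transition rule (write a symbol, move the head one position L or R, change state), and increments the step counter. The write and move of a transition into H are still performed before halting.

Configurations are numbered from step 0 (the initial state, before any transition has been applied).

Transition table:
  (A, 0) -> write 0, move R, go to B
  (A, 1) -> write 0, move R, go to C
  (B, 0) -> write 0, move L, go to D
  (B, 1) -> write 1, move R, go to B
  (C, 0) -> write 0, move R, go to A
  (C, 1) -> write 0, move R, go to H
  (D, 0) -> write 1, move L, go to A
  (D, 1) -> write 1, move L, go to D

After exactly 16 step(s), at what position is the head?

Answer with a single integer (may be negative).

Answer: 1

Derivation:
Step 1: in state A at pos 1, read 1 -> (A,1)->write 0,move R,goto C. Now: state=C, head=2, tape[-3..3]=0101000 (head:      ^)
Step 2: in state C at pos 2, read 0 -> (C,0)->write 0,move R,goto A. Now: state=A, head=3, tape[-3..4]=01010000 (head:       ^)
Step 3: in state A at pos 3, read 0 -> (A,0)->write 0,move R,goto B. Now: state=B, head=4, tape[-3..5]=010100000 (head:        ^)
Step 4: in state B at pos 4, read 0 -> (B,0)->write 0,move L,goto D. Now: state=D, head=3, tape[-3..5]=010100000 (head:       ^)
Step 5: in state D at pos 3, read 0 -> (D,0)->write 1,move L,goto A. Now: state=A, head=2, tape[-3..5]=010100100 (head:      ^)
Step 6: in state A at pos 2, read 0 -> (A,0)->write 0,move R,goto B. Now: state=B, head=3, tape[-3..5]=010100100 (head:       ^)
Step 7: in state B at pos 3, read 1 -> (B,1)->write 1,move R,goto B. Now: state=B, head=4, tape[-3..5]=010100100 (head:        ^)
Step 8: in state B at pos 4, read 0 -> (B,0)->write 0,move L,goto D. Now: state=D, head=3, tape[-3..5]=010100100 (head:       ^)
Step 9: in state D at pos 3, read 1 -> (D,1)->write 1,move L,goto D. Now: state=D, head=2, tape[-3..5]=010100100 (head:      ^)
Step 10: in state D at pos 2, read 0 -> (D,0)->write 1,move L,goto A. Now: state=A, head=1, tape[-3..5]=010101100 (head:     ^)
Step 11: in state A at pos 1, read 0 -> (A,0)->write 0,move R,goto B. Now: state=B, head=2, tape[-3..5]=010101100 (head:      ^)
Step 12: in state B at pos 2, read 1 -> (B,1)->write 1,move R,goto B. Now: state=B, head=3, tape[-3..5]=010101100 (head:       ^)
Step 13: in state B at pos 3, read 1 -> (B,1)->write 1,move R,goto B. Now: state=B, head=4, tape[-3..5]=010101100 (head:        ^)
Step 14: in state B at pos 4, read 0 -> (B,0)->write 0,move L,goto D. Now: state=D, head=3, tape[-3..5]=010101100 (head:       ^)
Step 15: in state D at pos 3, read 1 -> (D,1)->write 1,move L,goto D. Now: state=D, head=2, tape[-3..5]=010101100 (head:      ^)
Step 16: in state D at pos 2, read 1 -> (D,1)->write 1,move L,goto D. Now: state=D, head=1, tape[-3..5]=010101100 (head:     ^)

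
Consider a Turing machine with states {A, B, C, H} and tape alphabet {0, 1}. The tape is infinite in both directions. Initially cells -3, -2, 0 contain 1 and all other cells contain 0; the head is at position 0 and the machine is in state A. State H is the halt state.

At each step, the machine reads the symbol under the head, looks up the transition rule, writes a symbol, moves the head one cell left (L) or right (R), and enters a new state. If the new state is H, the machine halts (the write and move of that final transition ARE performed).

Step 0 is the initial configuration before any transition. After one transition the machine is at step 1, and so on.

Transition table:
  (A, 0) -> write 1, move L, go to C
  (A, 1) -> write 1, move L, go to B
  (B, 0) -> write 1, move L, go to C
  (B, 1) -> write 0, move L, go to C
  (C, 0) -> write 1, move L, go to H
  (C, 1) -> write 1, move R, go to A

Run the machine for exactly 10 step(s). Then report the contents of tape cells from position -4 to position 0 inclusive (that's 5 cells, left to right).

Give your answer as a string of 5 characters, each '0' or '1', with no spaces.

Step 1: in state A at pos 0, read 1 -> (A,1)->write 1,move L,goto B. Now: state=B, head=-1, tape[-4..1]=011010 (head:    ^)
Step 2: in state B at pos -1, read 0 -> (B,0)->write 1,move L,goto C. Now: state=C, head=-2, tape[-4..1]=011110 (head:   ^)
Step 3: in state C at pos -2, read 1 -> (C,1)->write 1,move R,goto A. Now: state=A, head=-1, tape[-4..1]=011110 (head:    ^)
Step 4: in state A at pos -1, read 1 -> (A,1)->write 1,move L,goto B. Now: state=B, head=-2, tape[-4..1]=011110 (head:   ^)
Step 5: in state B at pos -2, read 1 -> (B,1)->write 0,move L,goto C. Now: state=C, head=-3, tape[-4..1]=010110 (head:  ^)
Step 6: in state C at pos -3, read 1 -> (C,1)->write 1,move R,goto A. Now: state=A, head=-2, tape[-4..1]=010110 (head:   ^)
Step 7: in state A at pos -2, read 0 -> (A,0)->write 1,move L,goto C. Now: state=C, head=-3, tape[-4..1]=011110 (head:  ^)
Step 8: in state C at pos -3, read 1 -> (C,1)->write 1,move R,goto A. Now: state=A, head=-2, tape[-4..1]=011110 (head:   ^)
Step 9: in state A at pos -2, read 1 -> (A,1)->write 1,move L,goto B. Now: state=B, head=-3, tape[-4..1]=011110 (head:  ^)
Step 10: in state B at pos -3, read 1 -> (B,1)->write 0,move L,goto C. Now: state=C, head=-4, tape[-5..1]=0001110 (head:  ^)

Answer: 00111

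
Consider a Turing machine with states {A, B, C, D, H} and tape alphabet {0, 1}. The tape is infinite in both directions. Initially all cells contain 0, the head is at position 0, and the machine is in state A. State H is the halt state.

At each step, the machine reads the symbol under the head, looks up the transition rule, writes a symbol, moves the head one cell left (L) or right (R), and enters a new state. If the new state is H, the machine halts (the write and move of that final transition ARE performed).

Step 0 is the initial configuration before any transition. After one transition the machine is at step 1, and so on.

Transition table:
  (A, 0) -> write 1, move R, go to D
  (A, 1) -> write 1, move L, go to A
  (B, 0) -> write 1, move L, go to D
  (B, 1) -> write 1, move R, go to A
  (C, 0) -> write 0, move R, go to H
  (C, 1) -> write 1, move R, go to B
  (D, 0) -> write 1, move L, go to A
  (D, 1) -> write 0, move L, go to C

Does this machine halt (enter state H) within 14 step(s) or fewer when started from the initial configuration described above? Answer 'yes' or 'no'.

Step 1: in state A at pos 0, read 0 -> (A,0)->write 1,move R,goto D. Now: state=D, head=1, tape[-1..2]=0100 (head:   ^)
Step 2: in state D at pos 1, read 0 -> (D,0)->write 1,move L,goto A. Now: state=A, head=0, tape[-1..2]=0110 (head:  ^)
Step 3: in state A at pos 0, read 1 -> (A,1)->write 1,move L,goto A. Now: state=A, head=-1, tape[-2..2]=00110 (head:  ^)
Step 4: in state A at pos -1, read 0 -> (A,0)->write 1,move R,goto D. Now: state=D, head=0, tape[-2..2]=01110 (head:   ^)
Step 5: in state D at pos 0, read 1 -> (D,1)->write 0,move L,goto C. Now: state=C, head=-1, tape[-2..2]=01010 (head:  ^)
Step 6: in state C at pos -1, read 1 -> (C,1)->write 1,move R,goto B. Now: state=B, head=0, tape[-2..2]=01010 (head:   ^)
Step 7: in state B at pos 0, read 0 -> (B,0)->write 1,move L,goto D. Now: state=D, head=-1, tape[-2..2]=01110 (head:  ^)
Step 8: in state D at pos -1, read 1 -> (D,1)->write 0,move L,goto C. Now: state=C, head=-2, tape[-3..2]=000110 (head:  ^)
Step 9: in state C at pos -2, read 0 -> (C,0)->write 0,move R,goto H. Now: state=H, head=-1, tape[-3..2]=000110 (head:   ^)
State H reached at step 9; 9 <= 14 -> yes

Answer: yes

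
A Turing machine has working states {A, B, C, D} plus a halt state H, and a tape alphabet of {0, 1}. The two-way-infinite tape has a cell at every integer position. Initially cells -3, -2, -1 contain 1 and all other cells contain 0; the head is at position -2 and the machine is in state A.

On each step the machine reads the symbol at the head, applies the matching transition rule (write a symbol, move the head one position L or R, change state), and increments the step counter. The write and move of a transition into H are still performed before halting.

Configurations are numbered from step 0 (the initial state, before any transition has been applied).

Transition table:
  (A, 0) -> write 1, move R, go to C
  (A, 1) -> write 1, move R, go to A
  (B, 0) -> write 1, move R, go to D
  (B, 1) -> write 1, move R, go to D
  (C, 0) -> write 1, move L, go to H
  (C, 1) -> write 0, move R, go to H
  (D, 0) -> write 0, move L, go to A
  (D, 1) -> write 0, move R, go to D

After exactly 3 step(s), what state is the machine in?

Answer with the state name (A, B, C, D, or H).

Step 1: in state A at pos -2, read 1 -> (A,1)->write 1,move R,goto A. Now: state=A, head=-1, tape[-4..0]=01110 (head:    ^)
Step 2: in state A at pos -1, read 1 -> (A,1)->write 1,move R,goto A. Now: state=A, head=0, tape[-4..1]=011100 (head:     ^)
Step 3: in state A at pos 0, read 0 -> (A,0)->write 1,move R,goto C. Now: state=C, head=1, tape[-4..2]=0111100 (head:      ^)

Answer: C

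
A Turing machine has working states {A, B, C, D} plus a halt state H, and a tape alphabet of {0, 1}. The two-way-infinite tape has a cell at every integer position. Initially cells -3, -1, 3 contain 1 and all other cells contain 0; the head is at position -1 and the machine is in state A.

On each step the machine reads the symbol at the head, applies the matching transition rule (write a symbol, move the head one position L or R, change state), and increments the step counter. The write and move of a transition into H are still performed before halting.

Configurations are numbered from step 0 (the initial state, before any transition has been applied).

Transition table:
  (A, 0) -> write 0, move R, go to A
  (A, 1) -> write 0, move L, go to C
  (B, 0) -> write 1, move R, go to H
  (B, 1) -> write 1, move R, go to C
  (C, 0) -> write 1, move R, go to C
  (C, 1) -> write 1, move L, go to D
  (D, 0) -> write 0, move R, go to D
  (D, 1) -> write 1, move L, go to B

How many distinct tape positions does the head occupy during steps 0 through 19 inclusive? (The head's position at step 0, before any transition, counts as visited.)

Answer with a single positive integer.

Step 1: in state A at pos -1, read 1 -> (A,1)->write 0,move L,goto C. Now: state=C, head=-2, tape[-4..4]=010000010 (head:   ^)
Step 2: in state C at pos -2, read 0 -> (C,0)->write 1,move R,goto C. Now: state=C, head=-1, tape[-4..4]=011000010 (head:    ^)
Step 3: in state C at pos -1, read 0 -> (C,0)->write 1,move R,goto C. Now: state=C, head=0, tape[-4..4]=011100010 (head:     ^)
Step 4: in state C at pos 0, read 0 -> (C,0)->write 1,move R,goto C. Now: state=C, head=1, tape[-4..4]=011110010 (head:      ^)
Step 5: in state C at pos 1, read 0 -> (C,0)->write 1,move R,goto C. Now: state=C, head=2, tape[-4..4]=011111010 (head:       ^)
Step 6: in state C at pos 2, read 0 -> (C,0)->write 1,move R,goto C. Now: state=C, head=3, tape[-4..4]=011111110 (head:        ^)
Step 7: in state C at pos 3, read 1 -> (C,1)->write 1,move L,goto D. Now: state=D, head=2, tape[-4..4]=011111110 (head:       ^)
Step 8: in state D at pos 2, read 1 -> (D,1)->write 1,move L,goto B. Now: state=B, head=1, tape[-4..4]=011111110 (head:      ^)
Step 9: in state B at pos 1, read 1 -> (B,1)->write 1,move R,goto C. Now: state=C, head=2, tape[-4..4]=011111110 (head:       ^)
Step 10: in state C at pos 2, read 1 -> (C,1)->write 1,move L,goto D. Now: state=D, head=1, tape[-4..4]=011111110 (head:      ^)
Step 11: in state D at pos 1, read 1 -> (D,1)->write 1,move L,goto B. Now: state=B, head=0, tape[-4..4]=011111110 (head:     ^)
Step 12: in state B at pos 0, read 1 -> (B,1)->write 1,move R,goto C. Now: state=C, head=1, tape[-4..4]=011111110 (head:      ^)
Step 13: in state C at pos 1, read 1 -> (C,1)->write 1,move L,goto D. Now: state=D, head=0, tape[-4..4]=011111110 (head:     ^)
Step 14: in state D at pos 0, read 1 -> (D,1)->write 1,move L,goto B. Now: state=B, head=-1, tape[-4..4]=011111110 (head:    ^)
Step 15: in state B at pos -1, read 1 -> (B,1)->write 1,move R,goto C. Now: state=C, head=0, tape[-4..4]=011111110 (head:     ^)
Step 16: in state C at pos 0, read 1 -> (C,1)->write 1,move L,goto D. Now: state=D, head=-1, tape[-4..4]=011111110 (head:    ^)
Step 17: in state D at pos -1, read 1 -> (D,1)->write 1,move L,goto B. Now: state=B, head=-2, tape[-4..4]=011111110 (head:   ^)
Step 18: in state B at pos -2, read 1 -> (B,1)->write 1,move R,goto C. Now: state=C, head=-1, tape[-4..4]=011111110 (head:    ^)
Step 19: in state C at pos -1, read 1 -> (C,1)->write 1,move L,goto D. Now: state=D, head=-2, tape[-4..4]=011111110 (head:   ^)
Head positions at steps 0..19: starting at -1, distinct positions visited = {-2, -1, 0, 1, 2, 3} -> 6 position(s)

Answer: 6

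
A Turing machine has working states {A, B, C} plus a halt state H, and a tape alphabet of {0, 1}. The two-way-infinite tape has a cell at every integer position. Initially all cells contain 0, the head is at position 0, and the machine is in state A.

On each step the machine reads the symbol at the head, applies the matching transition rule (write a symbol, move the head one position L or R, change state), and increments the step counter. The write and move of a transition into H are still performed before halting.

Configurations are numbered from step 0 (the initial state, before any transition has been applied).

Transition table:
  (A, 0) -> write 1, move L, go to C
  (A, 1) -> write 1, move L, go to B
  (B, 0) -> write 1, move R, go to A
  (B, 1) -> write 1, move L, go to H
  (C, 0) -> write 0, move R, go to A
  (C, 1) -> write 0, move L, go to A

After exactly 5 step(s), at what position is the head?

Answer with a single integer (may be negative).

Step 1: in state A at pos 0, read 0 -> (A,0)->write 1,move L,goto C. Now: state=C, head=-1, tape[-2..1]=0010 (head:  ^)
Step 2: in state C at pos -1, read 0 -> (C,0)->write 0,move R,goto A. Now: state=A, head=0, tape[-2..1]=0010 (head:   ^)
Step 3: in state A at pos 0, read 1 -> (A,1)->write 1,move L,goto B. Now: state=B, head=-1, tape[-2..1]=0010 (head:  ^)
Step 4: in state B at pos -1, read 0 -> (B,0)->write 1,move R,goto A. Now: state=A, head=0, tape[-2..1]=0110 (head:   ^)
Step 5: in state A at pos 0, read 1 -> (A,1)->write 1,move L,goto B. Now: state=B, head=-1, tape[-2..1]=0110 (head:  ^)

Answer: -1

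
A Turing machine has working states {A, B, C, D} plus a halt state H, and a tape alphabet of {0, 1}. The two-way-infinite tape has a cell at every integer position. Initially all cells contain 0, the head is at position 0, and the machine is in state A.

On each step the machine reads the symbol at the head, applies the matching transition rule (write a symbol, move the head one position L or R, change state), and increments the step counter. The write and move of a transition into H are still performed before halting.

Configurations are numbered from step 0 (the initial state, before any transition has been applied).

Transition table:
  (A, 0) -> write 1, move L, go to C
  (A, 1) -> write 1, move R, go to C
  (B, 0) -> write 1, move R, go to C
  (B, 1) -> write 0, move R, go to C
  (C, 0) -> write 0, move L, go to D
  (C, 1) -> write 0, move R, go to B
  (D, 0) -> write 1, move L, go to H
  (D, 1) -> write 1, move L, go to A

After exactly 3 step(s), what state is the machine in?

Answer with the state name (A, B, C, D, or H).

Step 1: in state A at pos 0, read 0 -> (A,0)->write 1,move L,goto C. Now: state=C, head=-1, tape[-2..1]=0010 (head:  ^)
Step 2: in state C at pos -1, read 0 -> (C,0)->write 0,move L,goto D. Now: state=D, head=-2, tape[-3..1]=00010 (head:  ^)
Step 3: in state D at pos -2, read 0 -> (D,0)->write 1,move L,goto H. Now: state=H, head=-3, tape[-4..1]=001010 (head:  ^)

Answer: H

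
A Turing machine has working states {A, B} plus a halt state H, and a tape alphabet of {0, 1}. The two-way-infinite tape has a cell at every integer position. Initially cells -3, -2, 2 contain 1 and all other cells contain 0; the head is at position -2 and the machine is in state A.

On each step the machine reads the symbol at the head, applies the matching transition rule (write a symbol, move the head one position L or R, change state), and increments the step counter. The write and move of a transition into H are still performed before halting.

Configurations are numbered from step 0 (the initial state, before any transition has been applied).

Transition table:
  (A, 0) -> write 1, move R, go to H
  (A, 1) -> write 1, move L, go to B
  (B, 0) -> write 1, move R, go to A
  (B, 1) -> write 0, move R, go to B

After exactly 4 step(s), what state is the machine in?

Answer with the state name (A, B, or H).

Answer: A

Derivation:
Step 1: in state A at pos -2, read 1 -> (A,1)->write 1,move L,goto B. Now: state=B, head=-3, tape[-4..3]=01100010 (head:  ^)
Step 2: in state B at pos -3, read 1 -> (B,1)->write 0,move R,goto B. Now: state=B, head=-2, tape[-4..3]=00100010 (head:   ^)
Step 3: in state B at pos -2, read 1 -> (B,1)->write 0,move R,goto B. Now: state=B, head=-1, tape[-4..3]=00000010 (head:    ^)
Step 4: in state B at pos -1, read 0 -> (B,0)->write 1,move R,goto A. Now: state=A, head=0, tape[-4..3]=00010010 (head:     ^)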